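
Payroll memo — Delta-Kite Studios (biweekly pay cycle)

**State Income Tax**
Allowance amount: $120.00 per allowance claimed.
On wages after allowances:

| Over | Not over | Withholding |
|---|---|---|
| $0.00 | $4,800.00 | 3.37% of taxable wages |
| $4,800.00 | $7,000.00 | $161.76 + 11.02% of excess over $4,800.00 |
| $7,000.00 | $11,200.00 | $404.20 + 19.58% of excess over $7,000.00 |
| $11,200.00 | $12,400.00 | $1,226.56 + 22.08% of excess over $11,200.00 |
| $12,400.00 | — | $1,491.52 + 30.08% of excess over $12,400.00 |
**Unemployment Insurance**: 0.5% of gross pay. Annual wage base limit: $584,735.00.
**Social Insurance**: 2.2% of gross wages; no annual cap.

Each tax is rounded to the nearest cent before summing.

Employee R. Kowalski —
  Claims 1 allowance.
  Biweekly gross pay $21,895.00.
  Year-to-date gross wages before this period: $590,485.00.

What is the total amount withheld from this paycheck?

$4,793.21

State Income Tax: taxable = $21,895.00 − 1×$120.00 = $21,775.00
  $1,491.52 + 30.08% × ($21,775.00 − $12,400.00) = $1,491.52 + 30.08% × $9,375.00 = $4,311.52
Unemployment Insurance: YTD $590,485.00 ≥ cap $584,735.00 → $0.00
Social Insurance: 2.2% × $21,895.00 = $481.69
Total: $4,311.52 + $0.00 + $481.69 = $4,793.21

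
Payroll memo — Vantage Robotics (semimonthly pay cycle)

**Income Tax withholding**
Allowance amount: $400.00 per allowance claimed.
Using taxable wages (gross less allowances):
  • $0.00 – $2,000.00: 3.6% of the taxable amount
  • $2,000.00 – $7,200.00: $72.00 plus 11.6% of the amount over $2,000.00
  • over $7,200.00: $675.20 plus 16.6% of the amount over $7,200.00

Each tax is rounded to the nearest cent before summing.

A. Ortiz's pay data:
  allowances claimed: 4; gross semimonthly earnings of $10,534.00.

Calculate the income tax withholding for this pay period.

Income Tax: taxable = $10,534.00 − 4×$400.00 = $8,934.00
  $675.20 + 16.6% × ($8,934.00 − $7,200.00) = $675.20 + 16.6% × $1,734.00 = $963.04

$963.04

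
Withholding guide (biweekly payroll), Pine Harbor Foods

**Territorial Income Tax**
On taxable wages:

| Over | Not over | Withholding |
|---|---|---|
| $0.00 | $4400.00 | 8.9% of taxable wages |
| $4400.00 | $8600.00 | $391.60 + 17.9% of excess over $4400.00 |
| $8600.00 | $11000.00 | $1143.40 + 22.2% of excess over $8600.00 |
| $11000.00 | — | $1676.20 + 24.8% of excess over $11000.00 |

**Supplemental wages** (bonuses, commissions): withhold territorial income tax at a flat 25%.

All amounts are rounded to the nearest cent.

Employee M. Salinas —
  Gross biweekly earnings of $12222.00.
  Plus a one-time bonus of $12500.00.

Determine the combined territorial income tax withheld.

Territorial Income Tax: taxable = $12222.00
  $1676.20 + 24.8% × ($12222.00 − $11000.00) = $1676.20 + 24.8% × $1222.00 = $1979.26
Supplemental (25% flat on bonus): 25% × $12500.00 = $3125.00
Total territorial income tax: $1979.26 + $3125.00 = $5104.26

$5104.26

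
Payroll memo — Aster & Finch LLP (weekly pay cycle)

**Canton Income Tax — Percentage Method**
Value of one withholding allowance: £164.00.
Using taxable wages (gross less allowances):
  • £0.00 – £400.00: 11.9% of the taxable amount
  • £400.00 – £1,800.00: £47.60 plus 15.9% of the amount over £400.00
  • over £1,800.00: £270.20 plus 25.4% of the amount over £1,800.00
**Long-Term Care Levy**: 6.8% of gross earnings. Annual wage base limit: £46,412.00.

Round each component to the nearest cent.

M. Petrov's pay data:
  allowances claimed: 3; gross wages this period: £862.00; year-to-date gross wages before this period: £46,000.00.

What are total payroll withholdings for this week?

£72.05

Canton Income Tax: taxable = £862.00 − 3×£164.00 = £370.00
  11.9% × £370.00 = £44.03
Long-Term Care Levy: cap £46,412.00 − YTD £46,000.00 = £412.00 subject; 6.8% × £412.00 = £28.02
Total: £44.03 + £28.02 = £72.05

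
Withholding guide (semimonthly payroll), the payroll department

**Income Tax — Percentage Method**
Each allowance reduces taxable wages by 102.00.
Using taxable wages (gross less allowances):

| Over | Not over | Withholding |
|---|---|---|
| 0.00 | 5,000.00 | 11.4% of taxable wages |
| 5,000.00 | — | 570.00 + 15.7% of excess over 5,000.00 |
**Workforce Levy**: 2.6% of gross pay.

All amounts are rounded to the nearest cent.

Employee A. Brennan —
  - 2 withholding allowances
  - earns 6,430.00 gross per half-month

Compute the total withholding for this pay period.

929.66

Income Tax: taxable = 6,430.00 − 2×102.00 = 6,226.00
  570.00 + 15.7% × (6,226.00 − 5,000.00) = 570.00 + 15.7% × 1,226.00 = 762.48
Workforce Levy: 2.6% × 6,430.00 = 167.18
Total: 762.48 + 167.18 = 929.66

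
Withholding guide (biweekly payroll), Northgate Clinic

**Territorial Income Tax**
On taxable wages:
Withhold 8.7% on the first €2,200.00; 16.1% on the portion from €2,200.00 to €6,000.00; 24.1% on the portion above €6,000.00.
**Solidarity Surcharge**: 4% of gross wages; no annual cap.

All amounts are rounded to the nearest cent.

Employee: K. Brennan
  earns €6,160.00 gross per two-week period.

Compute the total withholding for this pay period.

Territorial Income Tax: taxable = €6,160.00
  €803.20 + 24.1% × (€6,160.00 − €6,000.00) = €803.20 + 24.1% × €160.00 = €841.76
Solidarity Surcharge: 4% × €6,160.00 = €246.40
Total: €841.76 + €246.40 = €1,088.16

€1,088.16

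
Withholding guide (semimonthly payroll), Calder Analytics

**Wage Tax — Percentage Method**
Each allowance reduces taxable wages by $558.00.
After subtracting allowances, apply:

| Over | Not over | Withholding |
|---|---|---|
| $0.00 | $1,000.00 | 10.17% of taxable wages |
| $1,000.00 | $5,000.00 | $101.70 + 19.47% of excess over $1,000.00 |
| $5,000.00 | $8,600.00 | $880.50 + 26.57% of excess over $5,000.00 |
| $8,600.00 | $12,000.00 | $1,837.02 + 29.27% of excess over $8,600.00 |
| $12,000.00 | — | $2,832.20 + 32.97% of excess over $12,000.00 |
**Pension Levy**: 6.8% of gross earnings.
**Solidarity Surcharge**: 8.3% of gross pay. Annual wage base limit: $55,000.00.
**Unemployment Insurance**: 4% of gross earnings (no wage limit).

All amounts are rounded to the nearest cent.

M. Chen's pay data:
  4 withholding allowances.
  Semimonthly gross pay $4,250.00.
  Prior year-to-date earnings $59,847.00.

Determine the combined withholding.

Wage Tax: taxable = $4,250.00 − 4×$558.00 = $2,018.00
  $101.70 + 19.47% × ($2,018.00 − $1,000.00) = $101.70 + 19.47% × $1,018.00 = $299.90
Pension Levy: 6.8% × $4,250.00 = $289.00
Solidarity Surcharge: YTD $59,847.00 ≥ cap $55,000.00 → $0.00
Unemployment Insurance: 4% × $4,250.00 = $170.00
Total: $299.90 + $289.00 + $0.00 + $170.00 = $758.90

$758.90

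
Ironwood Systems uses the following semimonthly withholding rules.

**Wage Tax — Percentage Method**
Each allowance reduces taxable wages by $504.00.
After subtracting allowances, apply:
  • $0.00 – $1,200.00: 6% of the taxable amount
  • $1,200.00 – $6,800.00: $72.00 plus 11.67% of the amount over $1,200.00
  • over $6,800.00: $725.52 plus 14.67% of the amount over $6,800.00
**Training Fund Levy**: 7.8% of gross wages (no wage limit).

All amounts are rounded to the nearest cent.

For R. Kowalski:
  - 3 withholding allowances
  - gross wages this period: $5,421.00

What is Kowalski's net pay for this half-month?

Wage Tax: taxable = $5,421.00 − 3×$504.00 = $3,909.00
  $72.00 + 11.67% × ($3,909.00 − $1,200.00) = $72.00 + 11.67% × $2,709.00 = $388.14
Training Fund Levy: 7.8% × $5,421.00 = $422.84
Total withheld: $388.14 + $422.84 = $810.98
Net pay: $5,421.00 − $810.98 = $4,610.02

$4,610.02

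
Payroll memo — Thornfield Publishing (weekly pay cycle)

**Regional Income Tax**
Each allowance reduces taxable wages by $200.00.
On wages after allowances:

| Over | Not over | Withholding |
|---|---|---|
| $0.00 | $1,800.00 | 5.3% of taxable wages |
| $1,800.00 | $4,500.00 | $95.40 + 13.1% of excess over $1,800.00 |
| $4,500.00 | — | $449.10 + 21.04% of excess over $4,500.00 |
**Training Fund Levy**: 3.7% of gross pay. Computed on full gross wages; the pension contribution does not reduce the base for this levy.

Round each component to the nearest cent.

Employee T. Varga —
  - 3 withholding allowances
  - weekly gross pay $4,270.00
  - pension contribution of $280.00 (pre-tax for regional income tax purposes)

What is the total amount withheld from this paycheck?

Regional Income Tax: taxable = $4,270.00 − $280.00 − 3×$200.00 = $3,390.00
  $95.40 + 13.1% × ($3,390.00 − $1,800.00) = $95.40 + 13.1% × $1,590.00 = $303.69
Training Fund Levy: 3.7% × $4,270.00 = $157.99
Total: $303.69 + $157.99 = $461.68

$461.68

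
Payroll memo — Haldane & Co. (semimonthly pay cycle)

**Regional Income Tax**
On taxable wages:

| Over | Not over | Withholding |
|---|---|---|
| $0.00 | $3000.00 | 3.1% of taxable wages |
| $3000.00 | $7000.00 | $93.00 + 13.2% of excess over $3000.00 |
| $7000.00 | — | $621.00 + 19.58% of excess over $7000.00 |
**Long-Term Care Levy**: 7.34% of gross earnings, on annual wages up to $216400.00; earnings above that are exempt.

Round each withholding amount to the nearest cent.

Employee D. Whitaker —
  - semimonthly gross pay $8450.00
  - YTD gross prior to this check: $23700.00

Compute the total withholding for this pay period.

Regional Income Tax: taxable = $8450.00
  $621.00 + 19.58% × ($8450.00 − $7000.00) = $621.00 + 19.58% × $1450.00 = $904.91
Long-Term Care Levy: 7.34% × $8450.00 = $620.23
Total: $904.91 + $620.23 = $1525.14

$1525.14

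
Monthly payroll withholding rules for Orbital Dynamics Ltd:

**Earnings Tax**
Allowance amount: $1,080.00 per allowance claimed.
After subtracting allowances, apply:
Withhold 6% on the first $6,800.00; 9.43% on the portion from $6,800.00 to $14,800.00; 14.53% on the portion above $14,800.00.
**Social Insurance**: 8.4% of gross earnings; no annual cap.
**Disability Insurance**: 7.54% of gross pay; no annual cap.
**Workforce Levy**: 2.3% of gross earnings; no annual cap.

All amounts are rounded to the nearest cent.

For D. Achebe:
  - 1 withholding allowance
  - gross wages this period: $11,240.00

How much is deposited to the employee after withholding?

Earnings Tax: taxable = $11,240.00 − 1×$1,080.00 = $10,160.00
  $408.00 + 9.43% × ($10,160.00 − $6,800.00) = $408.00 + 9.43% × $3,360.00 = $724.85
Social Insurance: 8.4% × $11,240.00 = $944.16
Disability Insurance: 7.54% × $11,240.00 = $847.50
Workforce Levy: 2.3% × $11,240.00 = $258.52
Total withheld: $724.85 + $944.16 + $847.50 + $258.52 = $2,775.03
Net pay: $11,240.00 − $2,775.03 = $8,464.97

$8,464.97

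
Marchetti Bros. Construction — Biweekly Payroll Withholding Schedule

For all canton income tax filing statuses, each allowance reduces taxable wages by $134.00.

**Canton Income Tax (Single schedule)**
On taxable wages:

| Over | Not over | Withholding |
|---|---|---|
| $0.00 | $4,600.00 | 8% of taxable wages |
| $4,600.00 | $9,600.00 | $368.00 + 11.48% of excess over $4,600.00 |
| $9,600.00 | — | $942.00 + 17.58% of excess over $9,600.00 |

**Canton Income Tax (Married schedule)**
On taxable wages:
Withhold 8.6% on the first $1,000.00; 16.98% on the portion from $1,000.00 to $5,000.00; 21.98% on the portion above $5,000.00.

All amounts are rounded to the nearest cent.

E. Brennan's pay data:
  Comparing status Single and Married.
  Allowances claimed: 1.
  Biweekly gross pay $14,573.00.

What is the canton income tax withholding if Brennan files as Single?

Canton Income Tax (Single): taxable = $14,573.00 − 1×$134.00 = $14,439.00
  $942.00 + 17.58% × ($14,439.00 − $9,600.00) = $942.00 + 17.58% × $4,839.00 = $1,792.70

$1,792.70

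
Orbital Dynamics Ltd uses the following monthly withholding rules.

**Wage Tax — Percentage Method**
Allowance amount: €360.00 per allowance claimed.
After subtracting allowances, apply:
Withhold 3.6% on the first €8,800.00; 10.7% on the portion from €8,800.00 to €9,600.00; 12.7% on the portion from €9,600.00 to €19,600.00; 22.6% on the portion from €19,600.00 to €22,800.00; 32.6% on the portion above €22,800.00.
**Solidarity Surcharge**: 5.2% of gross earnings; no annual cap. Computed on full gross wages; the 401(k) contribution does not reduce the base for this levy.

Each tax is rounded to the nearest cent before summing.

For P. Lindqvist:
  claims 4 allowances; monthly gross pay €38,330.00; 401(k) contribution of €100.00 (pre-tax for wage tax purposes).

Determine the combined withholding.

€8,949.50

Wage Tax: taxable = €38,330.00 − €100.00 − 4×€360.00 = €36,790.00
  €2,395.60 + 32.6% × (€36,790.00 − €22,800.00) = €2,395.60 + 32.6% × €13,990.00 = €6,956.34
Solidarity Surcharge: 5.2% × €38,330.00 = €1,993.16
Total: €6,956.34 + €1,993.16 = €8,949.50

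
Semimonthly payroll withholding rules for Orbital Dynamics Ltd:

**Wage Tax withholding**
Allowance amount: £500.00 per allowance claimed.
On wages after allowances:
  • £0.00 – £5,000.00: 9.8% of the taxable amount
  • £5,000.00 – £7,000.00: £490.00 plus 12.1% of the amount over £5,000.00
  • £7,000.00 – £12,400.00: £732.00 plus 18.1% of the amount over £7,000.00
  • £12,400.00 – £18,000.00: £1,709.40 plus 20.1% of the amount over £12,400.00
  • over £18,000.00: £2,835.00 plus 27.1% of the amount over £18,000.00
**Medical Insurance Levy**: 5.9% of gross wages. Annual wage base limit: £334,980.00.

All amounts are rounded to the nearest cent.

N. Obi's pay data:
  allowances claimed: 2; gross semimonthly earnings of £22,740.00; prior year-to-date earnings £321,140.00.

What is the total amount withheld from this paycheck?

£4,665.10

Wage Tax: taxable = £22,740.00 − 2×£500.00 = £21,740.00
  £2,835.00 + 27.1% × (£21,740.00 − £18,000.00) = £2,835.00 + 27.1% × £3,740.00 = £3,848.54
Medical Insurance Levy: cap £334,980.00 − YTD £321,140.00 = £13,840.00 subject; 5.9% × £13,840.00 = £816.56
Total: £3,848.54 + £816.56 = £4,665.10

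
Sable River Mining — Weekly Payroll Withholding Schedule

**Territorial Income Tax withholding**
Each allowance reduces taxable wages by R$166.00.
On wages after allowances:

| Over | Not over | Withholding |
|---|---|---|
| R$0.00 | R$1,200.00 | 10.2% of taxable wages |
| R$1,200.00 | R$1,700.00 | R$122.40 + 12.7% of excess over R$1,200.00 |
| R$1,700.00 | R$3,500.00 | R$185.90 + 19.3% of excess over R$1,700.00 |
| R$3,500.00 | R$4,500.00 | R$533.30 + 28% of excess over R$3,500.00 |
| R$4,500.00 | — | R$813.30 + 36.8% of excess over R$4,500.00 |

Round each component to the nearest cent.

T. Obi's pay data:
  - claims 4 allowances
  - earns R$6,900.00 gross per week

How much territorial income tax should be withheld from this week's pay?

R$1,452.15

Territorial Income Tax: taxable = R$6,900.00 − 4×R$166.00 = R$6,236.00
  R$813.30 + 36.8% × (R$6,236.00 − R$4,500.00) = R$813.30 + 36.8% × R$1,736.00 = R$1,452.15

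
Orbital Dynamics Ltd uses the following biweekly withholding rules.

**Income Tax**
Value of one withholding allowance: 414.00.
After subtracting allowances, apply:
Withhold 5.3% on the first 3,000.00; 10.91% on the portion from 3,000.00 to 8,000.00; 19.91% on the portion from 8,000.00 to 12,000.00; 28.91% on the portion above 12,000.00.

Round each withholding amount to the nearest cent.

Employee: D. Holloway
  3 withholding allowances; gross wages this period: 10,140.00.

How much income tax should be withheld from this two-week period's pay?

883.29

Income Tax: taxable = 10,140.00 − 3×414.00 = 8,898.00
  704.50 + 19.91% × (8,898.00 − 8,000.00) = 704.50 + 19.91% × 898.00 = 883.29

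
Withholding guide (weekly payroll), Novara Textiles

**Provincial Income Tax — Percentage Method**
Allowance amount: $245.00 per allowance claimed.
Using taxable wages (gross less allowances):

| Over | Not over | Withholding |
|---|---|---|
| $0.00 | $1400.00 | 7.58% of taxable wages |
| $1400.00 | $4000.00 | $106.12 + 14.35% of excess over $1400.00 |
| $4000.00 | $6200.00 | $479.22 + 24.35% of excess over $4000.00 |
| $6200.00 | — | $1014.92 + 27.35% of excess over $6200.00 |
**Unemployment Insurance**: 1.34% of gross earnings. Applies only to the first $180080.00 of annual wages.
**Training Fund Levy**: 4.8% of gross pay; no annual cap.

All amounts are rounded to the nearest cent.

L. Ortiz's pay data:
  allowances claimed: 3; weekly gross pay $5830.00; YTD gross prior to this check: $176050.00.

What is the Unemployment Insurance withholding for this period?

$54.00

Unemployment Insurance: cap $180080.00 − YTD $176050.00 = $4030.00 subject; 1.34% × $4030.00 = $54.00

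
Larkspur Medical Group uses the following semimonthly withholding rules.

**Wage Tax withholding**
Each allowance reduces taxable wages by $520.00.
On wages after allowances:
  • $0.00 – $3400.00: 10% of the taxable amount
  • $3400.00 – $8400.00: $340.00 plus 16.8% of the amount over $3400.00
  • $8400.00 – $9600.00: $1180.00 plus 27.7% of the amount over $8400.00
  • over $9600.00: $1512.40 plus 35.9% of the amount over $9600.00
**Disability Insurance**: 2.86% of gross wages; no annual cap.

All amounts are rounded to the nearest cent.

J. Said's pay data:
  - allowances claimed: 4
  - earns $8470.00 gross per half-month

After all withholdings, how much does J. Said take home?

Wage Tax: taxable = $8470.00 − 4×$520.00 = $6390.00
  $340.00 + 16.8% × ($6390.00 − $3400.00) = $340.00 + 16.8% × $2990.00 = $842.32
Disability Insurance: 2.86% × $8470.00 = $242.24
Total withheld: $842.32 + $242.24 = $1084.56
Net pay: $8470.00 − $1084.56 = $7385.44

$7385.44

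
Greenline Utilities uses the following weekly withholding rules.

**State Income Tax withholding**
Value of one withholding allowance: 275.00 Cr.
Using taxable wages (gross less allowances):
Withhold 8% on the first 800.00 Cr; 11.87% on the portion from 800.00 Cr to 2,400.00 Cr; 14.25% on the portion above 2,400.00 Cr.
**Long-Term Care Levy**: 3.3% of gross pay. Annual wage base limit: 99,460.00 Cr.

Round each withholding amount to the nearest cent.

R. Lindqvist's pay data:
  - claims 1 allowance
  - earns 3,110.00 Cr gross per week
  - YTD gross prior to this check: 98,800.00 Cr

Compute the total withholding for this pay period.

State Income Tax: taxable = 3,110.00 Cr − 1×275.00 Cr = 2,835.00 Cr
  253.92 Cr + 14.25% × (2,835.00 Cr − 2,400.00 Cr) = 253.92 Cr + 14.25% × 435.00 Cr = 315.91 Cr
Long-Term Care Levy: cap 99,460.00 Cr − YTD 98,800.00 Cr = 660.00 Cr subject; 3.3% × 660.00 Cr = 21.78 Cr
Total: 315.91 Cr + 21.78 Cr = 337.69 Cr

337.69 Cr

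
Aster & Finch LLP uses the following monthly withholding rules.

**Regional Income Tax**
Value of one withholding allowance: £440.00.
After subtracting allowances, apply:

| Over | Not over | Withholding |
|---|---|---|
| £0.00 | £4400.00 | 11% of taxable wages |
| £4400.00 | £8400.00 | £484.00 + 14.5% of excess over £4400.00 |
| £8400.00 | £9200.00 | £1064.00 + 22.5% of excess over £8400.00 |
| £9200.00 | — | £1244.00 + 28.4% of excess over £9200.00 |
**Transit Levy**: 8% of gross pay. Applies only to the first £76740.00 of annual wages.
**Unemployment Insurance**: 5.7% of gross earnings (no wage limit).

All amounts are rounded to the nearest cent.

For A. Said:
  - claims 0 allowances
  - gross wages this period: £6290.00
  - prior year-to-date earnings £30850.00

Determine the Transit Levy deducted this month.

Transit Levy: 8% × £6290.00 = £503.20

£503.20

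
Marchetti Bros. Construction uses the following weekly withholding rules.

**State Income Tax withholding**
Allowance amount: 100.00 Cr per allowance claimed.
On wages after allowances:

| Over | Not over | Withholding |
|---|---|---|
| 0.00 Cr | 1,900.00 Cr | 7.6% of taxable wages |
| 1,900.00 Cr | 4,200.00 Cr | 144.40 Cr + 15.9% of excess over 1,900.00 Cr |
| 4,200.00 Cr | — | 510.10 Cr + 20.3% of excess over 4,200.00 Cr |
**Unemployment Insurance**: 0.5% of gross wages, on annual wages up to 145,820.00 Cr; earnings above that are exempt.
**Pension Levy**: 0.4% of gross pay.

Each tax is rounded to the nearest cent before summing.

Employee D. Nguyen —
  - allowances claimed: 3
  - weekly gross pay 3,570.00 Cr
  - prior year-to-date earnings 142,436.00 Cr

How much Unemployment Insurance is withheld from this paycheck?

Unemployment Insurance: cap 145,820.00 Cr − YTD 142,436.00 Cr = 3,384.00 Cr subject; 0.5% × 3,384.00 Cr = 16.92 Cr

16.92 Cr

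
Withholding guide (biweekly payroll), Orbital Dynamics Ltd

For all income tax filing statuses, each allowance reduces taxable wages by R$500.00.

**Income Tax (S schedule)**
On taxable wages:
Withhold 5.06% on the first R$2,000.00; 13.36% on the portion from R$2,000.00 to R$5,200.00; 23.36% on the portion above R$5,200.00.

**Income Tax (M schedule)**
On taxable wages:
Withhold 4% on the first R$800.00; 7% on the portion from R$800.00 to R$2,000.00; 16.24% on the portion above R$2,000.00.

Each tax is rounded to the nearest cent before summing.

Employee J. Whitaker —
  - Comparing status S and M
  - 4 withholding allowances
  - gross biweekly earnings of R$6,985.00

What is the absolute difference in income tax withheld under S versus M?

Income Tax (S): taxable = R$6,985.00 − 4×R$500.00 = R$4,985.00
  R$101.20 + 13.36% × (R$4,985.00 − R$2,000.00) = R$101.20 + 13.36% × R$2,985.00 = R$500.00
Income Tax (M): taxable = R$6,985.00 − 4×R$500.00 = R$4,985.00
  R$116.00 + 16.24% × (R$4,985.00 − R$2,000.00) = R$116.00 + 16.24% × R$2,985.00 = R$600.76
Difference: |R$500.00 − R$600.76| = R$100.76 (higher under M)

R$100.76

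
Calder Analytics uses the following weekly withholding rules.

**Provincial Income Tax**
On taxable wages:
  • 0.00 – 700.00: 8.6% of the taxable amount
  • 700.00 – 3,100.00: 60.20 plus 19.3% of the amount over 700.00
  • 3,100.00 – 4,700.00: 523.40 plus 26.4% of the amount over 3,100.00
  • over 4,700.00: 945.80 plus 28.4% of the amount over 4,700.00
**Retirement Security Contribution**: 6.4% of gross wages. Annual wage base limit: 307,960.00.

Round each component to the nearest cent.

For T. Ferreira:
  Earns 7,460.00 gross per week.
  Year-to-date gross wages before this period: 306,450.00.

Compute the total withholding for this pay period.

Provincial Income Tax: taxable = 7,460.00
  945.80 + 28.4% × (7,460.00 − 4,700.00) = 945.80 + 28.4% × 2,760.00 = 1,729.64
Retirement Security Contribution: cap 307,960.00 − YTD 306,450.00 = 1,510.00 subject; 6.4% × 1,510.00 = 96.64
Total: 1,729.64 + 96.64 = 1,826.28

1,826.28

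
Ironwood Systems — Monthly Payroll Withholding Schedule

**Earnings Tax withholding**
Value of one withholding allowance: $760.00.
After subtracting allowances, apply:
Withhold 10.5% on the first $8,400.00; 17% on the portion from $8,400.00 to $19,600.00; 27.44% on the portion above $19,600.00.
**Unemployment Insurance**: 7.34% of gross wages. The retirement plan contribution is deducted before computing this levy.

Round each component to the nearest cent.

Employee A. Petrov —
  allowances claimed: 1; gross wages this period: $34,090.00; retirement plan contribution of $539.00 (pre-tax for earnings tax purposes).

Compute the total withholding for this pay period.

$8,868.25

Earnings Tax: taxable = $34,090.00 − $539.00 − 1×$760.00 = $32,791.00
  $2,786.00 + 27.44% × ($32,791.00 − $19,600.00) = $2,786.00 + 27.44% × $13,191.00 = $6,405.61
Unemployment Insurance: 7.34% × $33,551.00 = $2,462.64
Total: $6,405.61 + $2,462.64 = $8,868.25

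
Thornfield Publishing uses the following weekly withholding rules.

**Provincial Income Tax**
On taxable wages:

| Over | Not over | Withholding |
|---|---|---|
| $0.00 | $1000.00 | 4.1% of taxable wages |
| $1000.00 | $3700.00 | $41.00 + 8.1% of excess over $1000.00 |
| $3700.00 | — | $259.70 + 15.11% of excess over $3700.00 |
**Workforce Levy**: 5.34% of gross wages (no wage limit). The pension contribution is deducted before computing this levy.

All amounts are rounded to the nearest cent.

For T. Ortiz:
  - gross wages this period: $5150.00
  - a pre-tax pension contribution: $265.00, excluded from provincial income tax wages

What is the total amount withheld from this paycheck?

$699.61

Provincial Income Tax: taxable = $5150.00 − $265.00 = $4885.00
  $259.70 + 15.11% × ($4885.00 − $3700.00) = $259.70 + 15.11% × $1185.00 = $438.75
Workforce Levy: 5.34% × $4885.00 = $260.86
Total: $438.75 + $260.86 = $699.61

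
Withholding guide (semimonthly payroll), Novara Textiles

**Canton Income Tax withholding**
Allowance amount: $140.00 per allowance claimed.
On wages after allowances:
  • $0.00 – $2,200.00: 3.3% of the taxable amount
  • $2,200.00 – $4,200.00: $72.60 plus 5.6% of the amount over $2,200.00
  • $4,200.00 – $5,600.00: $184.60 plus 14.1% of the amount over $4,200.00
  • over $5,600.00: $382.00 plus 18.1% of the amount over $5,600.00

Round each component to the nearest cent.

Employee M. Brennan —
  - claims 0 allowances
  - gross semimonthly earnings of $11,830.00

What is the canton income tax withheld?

$1,509.63

Canton Income Tax: taxable = $11,830.00
  $382.00 + 18.1% × ($11,830.00 − $5,600.00) = $382.00 + 18.1% × $6,230.00 = $1,509.63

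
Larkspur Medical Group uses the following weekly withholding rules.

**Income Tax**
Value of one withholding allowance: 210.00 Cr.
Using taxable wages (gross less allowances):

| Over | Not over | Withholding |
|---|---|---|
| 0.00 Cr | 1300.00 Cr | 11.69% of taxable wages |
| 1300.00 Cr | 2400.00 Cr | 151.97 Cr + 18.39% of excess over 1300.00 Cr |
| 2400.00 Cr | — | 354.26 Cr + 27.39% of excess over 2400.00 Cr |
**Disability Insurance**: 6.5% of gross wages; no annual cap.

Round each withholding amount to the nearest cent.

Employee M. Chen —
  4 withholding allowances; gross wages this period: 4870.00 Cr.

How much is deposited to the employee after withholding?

3752.73 Cr

Income Tax: taxable = 4870.00 Cr − 4×210.00 Cr = 4030.00 Cr
  354.26 Cr + 27.39% × (4030.00 Cr − 2400.00 Cr) = 354.26 Cr + 27.39% × 1630.00 Cr = 800.72 Cr
Disability Insurance: 6.5% × 4870.00 Cr = 316.55 Cr
Total withheld: 800.72 Cr + 316.55 Cr = 1117.27 Cr
Net pay: 4870.00 Cr − 1117.27 Cr = 3752.73 Cr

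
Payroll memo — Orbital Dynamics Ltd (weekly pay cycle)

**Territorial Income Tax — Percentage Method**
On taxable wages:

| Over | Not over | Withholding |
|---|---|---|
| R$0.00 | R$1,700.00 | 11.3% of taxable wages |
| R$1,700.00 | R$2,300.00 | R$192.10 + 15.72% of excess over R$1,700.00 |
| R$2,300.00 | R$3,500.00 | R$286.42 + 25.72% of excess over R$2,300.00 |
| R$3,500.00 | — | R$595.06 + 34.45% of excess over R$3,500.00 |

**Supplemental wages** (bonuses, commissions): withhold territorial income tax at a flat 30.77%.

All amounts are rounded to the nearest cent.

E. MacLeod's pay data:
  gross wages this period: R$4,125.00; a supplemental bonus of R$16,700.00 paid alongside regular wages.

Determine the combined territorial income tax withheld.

Territorial Income Tax: taxable = R$4,125.00
  R$595.06 + 34.45% × (R$4,125.00 − R$3,500.00) = R$595.06 + 34.45% × R$625.00 = R$810.37
Supplemental (30.77% flat on bonus): 30.77% × R$16,700.00 = R$5,138.59
Total territorial income tax: R$810.37 + R$5,138.59 = R$5,948.96

R$5,948.96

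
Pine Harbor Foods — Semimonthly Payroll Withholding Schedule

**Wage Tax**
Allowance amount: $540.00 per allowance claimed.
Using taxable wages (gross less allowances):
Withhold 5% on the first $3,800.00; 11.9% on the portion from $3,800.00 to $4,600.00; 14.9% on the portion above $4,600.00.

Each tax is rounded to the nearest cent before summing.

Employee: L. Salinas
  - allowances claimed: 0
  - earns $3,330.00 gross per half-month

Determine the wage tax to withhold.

$166.50

Wage Tax: taxable = $3,330.00
  5% × $3,330.00 = $166.50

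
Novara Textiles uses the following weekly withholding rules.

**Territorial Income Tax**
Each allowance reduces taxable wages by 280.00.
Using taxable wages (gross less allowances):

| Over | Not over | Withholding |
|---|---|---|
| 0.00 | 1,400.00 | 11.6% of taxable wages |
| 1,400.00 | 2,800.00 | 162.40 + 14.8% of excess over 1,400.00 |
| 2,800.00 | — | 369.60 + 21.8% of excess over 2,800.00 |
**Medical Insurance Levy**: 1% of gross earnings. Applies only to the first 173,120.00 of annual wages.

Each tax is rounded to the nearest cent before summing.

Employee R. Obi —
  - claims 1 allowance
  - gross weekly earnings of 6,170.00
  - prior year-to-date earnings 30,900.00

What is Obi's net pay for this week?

Territorial Income Tax: taxable = 6,170.00 − 1×280.00 = 5,890.00
  369.60 + 21.8% × (5,890.00 − 2,800.00) = 369.60 + 21.8% × 3,090.00 = 1,043.22
Medical Insurance Levy: 1% × 6,170.00 = 61.70
Total withheld: 1,043.22 + 61.70 = 1,104.92
Net pay: 6,170.00 − 1,104.92 = 5,065.08

5,065.08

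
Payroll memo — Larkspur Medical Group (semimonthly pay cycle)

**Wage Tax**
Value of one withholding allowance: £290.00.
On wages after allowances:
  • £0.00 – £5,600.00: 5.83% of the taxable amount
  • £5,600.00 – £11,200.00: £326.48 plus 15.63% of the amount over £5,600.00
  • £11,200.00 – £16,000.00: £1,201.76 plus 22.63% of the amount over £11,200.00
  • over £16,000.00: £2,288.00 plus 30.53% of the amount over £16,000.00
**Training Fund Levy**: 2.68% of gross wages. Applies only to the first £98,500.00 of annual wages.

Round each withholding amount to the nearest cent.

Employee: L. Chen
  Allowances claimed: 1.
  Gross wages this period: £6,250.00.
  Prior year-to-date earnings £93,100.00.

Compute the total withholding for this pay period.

£527.47

Wage Tax: taxable = £6,250.00 − 1×£290.00 = £5,960.00
  £326.48 + 15.63% × (£5,960.00 − £5,600.00) = £326.48 + 15.63% × £360.00 = £382.75
Training Fund Levy: cap £98,500.00 − YTD £93,100.00 = £5,400.00 subject; 2.68% × £5,400.00 = £144.72
Total: £382.75 + £144.72 = £527.47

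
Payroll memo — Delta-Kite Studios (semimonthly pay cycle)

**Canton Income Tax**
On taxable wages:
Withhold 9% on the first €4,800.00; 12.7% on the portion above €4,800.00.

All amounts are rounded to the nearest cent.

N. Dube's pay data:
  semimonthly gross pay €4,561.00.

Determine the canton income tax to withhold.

Canton Income Tax: taxable = €4,561.00
  9% × €4,561.00 = €410.49

€410.49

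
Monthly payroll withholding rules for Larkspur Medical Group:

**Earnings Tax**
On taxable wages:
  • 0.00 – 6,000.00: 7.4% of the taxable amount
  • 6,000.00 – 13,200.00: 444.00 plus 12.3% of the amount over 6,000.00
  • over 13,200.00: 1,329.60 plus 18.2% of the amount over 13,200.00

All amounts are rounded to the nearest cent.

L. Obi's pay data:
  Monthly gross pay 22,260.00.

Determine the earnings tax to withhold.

2,978.52

Earnings Tax: taxable = 22,260.00
  1,329.60 + 18.2% × (22,260.00 − 13,200.00) = 1,329.60 + 18.2% × 9,060.00 = 2,978.52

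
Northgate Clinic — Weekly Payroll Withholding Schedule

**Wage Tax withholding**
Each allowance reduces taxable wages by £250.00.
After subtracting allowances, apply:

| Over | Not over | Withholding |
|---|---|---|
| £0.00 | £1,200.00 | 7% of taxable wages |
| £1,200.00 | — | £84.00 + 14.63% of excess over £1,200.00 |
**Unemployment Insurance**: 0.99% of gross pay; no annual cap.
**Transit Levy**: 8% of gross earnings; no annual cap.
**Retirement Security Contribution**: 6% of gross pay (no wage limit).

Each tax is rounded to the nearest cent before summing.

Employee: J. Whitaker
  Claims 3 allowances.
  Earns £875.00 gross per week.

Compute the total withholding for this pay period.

Wage Tax: taxable = £875.00 − 3×£250.00 = £125.00
  7% × £125.00 = £8.75
Unemployment Insurance: 0.99% × £875.00 = £8.66
Transit Levy: 8% × £875.00 = £70.00
Retirement Security Contribution: 6% × £875.00 = £52.50
Total: £8.75 + £8.66 + £70.00 + £52.50 = £139.91

£139.91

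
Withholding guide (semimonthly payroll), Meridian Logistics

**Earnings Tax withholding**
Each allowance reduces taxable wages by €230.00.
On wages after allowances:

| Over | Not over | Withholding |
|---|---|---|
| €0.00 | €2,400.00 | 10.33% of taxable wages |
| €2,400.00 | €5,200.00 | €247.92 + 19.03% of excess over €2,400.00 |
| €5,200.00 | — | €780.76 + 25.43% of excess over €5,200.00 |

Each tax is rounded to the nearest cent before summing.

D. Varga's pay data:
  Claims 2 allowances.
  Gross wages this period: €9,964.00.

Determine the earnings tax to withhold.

€1,875.27

Earnings Tax: taxable = €9,964.00 − 2×€230.00 = €9,504.00
  €780.76 + 25.43% × (€9,504.00 − €5,200.00) = €780.76 + 25.43% × €4,304.00 = €1,875.27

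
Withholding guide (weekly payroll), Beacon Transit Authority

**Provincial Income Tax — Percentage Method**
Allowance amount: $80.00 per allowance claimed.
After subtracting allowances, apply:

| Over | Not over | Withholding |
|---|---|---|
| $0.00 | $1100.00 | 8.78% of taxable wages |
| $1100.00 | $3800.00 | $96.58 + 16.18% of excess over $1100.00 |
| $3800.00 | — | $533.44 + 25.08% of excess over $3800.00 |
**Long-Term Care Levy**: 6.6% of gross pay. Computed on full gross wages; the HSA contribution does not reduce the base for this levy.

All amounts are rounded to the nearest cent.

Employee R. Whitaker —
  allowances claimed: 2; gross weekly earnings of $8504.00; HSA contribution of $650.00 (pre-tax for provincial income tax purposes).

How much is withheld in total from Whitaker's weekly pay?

$2071.32

Provincial Income Tax: taxable = $8504.00 − $650.00 − 2×$80.00 = $7694.00
  $533.44 + 25.08% × ($7694.00 − $3800.00) = $533.44 + 25.08% × $3894.00 = $1510.06
Long-Term Care Levy: 6.6% × $8504.00 = $561.26
Total: $1510.06 + $561.26 = $2071.32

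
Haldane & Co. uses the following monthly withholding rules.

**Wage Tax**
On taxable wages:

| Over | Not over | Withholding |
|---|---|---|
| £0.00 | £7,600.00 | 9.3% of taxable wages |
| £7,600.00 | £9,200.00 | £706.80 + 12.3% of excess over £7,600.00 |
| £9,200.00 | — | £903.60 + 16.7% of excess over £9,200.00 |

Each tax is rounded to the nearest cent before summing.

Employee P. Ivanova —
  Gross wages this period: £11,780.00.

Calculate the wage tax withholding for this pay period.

£1,334.46

Wage Tax: taxable = £11,780.00
  £903.60 + 16.7% × (£11,780.00 − £9,200.00) = £903.60 + 16.7% × £2,580.00 = £1,334.46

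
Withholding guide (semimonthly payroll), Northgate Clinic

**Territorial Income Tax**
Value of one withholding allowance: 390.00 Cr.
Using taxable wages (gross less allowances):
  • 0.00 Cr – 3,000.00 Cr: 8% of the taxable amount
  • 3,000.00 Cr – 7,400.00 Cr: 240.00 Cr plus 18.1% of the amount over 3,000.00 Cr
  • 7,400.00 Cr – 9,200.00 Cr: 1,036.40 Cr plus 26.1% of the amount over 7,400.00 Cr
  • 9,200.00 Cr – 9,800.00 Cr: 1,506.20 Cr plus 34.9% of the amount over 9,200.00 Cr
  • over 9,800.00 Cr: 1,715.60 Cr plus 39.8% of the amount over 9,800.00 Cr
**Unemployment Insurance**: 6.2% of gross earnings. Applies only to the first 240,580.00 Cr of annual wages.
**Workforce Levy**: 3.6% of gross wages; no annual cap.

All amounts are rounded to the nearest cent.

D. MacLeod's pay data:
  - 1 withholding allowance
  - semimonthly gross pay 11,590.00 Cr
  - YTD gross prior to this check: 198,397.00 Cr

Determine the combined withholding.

Territorial Income Tax: taxable = 11,590.00 Cr − 1×390.00 Cr = 11,200.00 Cr
  1,715.60 Cr + 39.8% × (11,200.00 Cr − 9,800.00 Cr) = 1,715.60 Cr + 39.8% × 1,400.00 Cr = 2,272.80 Cr
Unemployment Insurance: 6.2% × 11,590.00 Cr = 718.58 Cr
Workforce Levy: 3.6% × 11,590.00 Cr = 417.24 Cr
Total: 2,272.80 Cr + 718.58 Cr + 417.24 Cr = 3,408.62 Cr

3,408.62 Cr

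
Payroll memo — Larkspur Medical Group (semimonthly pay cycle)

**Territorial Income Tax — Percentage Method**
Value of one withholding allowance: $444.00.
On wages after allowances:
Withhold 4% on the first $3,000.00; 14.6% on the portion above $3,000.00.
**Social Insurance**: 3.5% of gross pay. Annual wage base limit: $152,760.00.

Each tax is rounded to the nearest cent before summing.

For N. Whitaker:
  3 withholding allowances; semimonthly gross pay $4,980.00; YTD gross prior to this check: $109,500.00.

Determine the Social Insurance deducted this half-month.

$174.30

Social Insurance: 3.5% × $4,980.00 = $174.30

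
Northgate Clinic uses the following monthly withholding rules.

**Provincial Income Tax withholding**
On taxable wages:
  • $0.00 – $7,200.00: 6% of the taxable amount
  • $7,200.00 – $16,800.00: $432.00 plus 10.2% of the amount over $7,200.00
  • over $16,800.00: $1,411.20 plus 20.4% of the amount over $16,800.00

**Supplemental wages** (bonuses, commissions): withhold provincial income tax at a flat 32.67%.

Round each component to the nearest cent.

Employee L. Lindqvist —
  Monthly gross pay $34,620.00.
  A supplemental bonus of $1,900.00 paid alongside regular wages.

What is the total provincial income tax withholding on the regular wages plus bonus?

Provincial Income Tax: taxable = $34,620.00
  $1,411.20 + 20.4% × ($34,620.00 − $16,800.00) = $1,411.20 + 20.4% × $17,820.00 = $5,046.48
Supplemental (32.67% flat on bonus): 32.67% × $1,900.00 = $620.73
Total provincial income tax: $5,046.48 + $620.73 = $5,667.21

$5,667.21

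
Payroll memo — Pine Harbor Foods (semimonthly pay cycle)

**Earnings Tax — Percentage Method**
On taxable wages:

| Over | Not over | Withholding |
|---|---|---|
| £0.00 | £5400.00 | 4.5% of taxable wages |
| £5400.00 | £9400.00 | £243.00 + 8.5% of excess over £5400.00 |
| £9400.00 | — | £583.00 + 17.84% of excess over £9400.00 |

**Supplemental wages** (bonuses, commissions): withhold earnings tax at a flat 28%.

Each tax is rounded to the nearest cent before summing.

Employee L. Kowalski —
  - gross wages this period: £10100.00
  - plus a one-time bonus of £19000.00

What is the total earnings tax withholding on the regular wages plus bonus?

£6027.88

Earnings Tax: taxable = £10100.00
  £583.00 + 17.84% × (£10100.00 − £9400.00) = £583.00 + 17.84% × £700.00 = £707.88
Supplemental (28% flat on bonus): 28% × £19000.00 = £5320.00
Total earnings tax: £707.88 + £5320.00 = £6027.88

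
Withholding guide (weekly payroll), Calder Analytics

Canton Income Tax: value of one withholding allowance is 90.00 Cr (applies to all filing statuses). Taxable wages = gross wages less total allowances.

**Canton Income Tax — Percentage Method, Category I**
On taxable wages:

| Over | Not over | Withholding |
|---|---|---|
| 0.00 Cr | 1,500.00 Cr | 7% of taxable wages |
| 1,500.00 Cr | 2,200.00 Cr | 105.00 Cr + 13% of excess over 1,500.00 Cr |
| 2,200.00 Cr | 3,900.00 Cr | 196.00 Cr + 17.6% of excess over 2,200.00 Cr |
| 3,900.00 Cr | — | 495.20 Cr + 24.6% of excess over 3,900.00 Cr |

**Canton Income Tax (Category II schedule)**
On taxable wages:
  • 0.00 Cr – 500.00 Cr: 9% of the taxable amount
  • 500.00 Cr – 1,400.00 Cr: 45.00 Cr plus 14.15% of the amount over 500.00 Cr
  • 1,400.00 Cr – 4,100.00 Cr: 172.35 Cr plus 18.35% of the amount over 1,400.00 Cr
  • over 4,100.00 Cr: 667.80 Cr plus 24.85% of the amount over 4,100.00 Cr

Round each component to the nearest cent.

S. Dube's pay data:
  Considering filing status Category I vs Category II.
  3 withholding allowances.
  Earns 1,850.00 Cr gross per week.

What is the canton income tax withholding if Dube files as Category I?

Canton Income Tax (Category I): taxable = 1,850.00 Cr − 3×90.00 Cr = 1,580.00 Cr
  105.00 Cr + 13% × (1,580.00 Cr − 1,500.00 Cr) = 105.00 Cr + 13% × 80.00 Cr = 115.40 Cr

115.40 Cr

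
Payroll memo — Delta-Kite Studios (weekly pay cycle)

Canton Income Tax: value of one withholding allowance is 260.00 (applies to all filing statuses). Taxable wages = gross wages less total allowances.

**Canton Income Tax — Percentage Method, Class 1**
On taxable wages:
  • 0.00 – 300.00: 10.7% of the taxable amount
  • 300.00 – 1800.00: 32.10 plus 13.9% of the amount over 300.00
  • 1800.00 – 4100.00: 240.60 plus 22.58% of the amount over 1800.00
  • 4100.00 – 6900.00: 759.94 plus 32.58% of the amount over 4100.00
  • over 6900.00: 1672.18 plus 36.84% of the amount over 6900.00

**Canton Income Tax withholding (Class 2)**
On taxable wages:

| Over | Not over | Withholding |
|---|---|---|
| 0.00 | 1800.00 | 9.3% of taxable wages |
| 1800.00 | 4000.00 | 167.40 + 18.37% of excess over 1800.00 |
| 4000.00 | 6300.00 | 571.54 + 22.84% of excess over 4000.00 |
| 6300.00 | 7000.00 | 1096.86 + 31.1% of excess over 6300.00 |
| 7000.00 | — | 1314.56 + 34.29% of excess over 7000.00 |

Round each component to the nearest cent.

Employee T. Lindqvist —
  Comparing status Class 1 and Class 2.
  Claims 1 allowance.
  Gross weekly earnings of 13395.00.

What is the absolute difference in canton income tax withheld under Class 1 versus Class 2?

550.90

Canton Income Tax (Class 1): taxable = 13395.00 − 1×260.00 = 13135.00
  1672.18 + 36.84% × (13135.00 − 6900.00) = 1672.18 + 36.84% × 6235.00 = 3969.15
Canton Income Tax (Class 2): taxable = 13395.00 − 1×260.00 = 13135.00
  1314.56 + 34.29% × (13135.00 − 7000.00) = 1314.56 + 34.29% × 6135.00 = 3418.25
Difference: |3969.15 − 3418.25| = 550.90 (higher under Class 1)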